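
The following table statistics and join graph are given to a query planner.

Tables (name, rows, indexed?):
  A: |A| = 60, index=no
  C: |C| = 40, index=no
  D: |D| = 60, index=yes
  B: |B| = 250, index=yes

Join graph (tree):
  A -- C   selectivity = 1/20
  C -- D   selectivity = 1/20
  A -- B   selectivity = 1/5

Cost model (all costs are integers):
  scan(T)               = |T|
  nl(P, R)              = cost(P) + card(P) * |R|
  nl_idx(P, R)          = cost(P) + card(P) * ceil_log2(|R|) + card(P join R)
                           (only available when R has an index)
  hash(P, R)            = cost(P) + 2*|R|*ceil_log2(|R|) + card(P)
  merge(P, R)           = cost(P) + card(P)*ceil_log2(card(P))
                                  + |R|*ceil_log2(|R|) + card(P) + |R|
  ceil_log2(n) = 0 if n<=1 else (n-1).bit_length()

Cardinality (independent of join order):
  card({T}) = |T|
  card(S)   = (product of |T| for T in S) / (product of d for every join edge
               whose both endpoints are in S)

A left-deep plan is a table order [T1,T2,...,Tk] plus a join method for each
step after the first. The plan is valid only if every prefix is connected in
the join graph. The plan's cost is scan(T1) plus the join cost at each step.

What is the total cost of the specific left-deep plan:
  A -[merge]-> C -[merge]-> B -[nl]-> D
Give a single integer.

step 1: scan A: cost=60, card=60
step 2: join C via merge
    card(P join C) = 60*40/(20) = 120
    cost = 60 + 60*6 + 40*6 + 60 + 40 = 760
step 3: join B via merge
    card(P join B) = 120*250/(5) = 6000
    cost = 760 + 120*7 + 250*8 + 120 + 250 = 3970
step 4: join D via nl
    card(P join D) = 6000*60/(20) = 18000
    cost = 3970 + 6000*60 = 363970

363970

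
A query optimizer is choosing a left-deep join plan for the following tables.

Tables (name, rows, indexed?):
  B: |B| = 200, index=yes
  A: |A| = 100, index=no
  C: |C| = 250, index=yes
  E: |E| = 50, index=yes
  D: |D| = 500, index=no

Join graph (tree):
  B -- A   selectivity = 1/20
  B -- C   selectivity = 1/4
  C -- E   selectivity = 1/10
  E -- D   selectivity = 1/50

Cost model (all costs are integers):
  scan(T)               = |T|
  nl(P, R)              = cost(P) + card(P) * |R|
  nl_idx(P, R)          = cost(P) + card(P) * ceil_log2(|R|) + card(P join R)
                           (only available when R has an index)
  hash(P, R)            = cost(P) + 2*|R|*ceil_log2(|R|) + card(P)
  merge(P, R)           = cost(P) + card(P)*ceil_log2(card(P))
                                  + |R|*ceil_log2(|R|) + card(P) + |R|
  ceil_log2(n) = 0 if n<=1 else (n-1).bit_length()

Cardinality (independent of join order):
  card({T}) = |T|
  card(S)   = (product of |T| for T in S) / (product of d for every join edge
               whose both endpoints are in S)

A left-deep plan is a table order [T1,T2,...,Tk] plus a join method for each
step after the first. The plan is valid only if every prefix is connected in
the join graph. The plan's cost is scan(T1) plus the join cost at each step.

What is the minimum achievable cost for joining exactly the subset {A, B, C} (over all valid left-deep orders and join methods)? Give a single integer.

Selinger DP over subsets of {A,B,C}:
  {B}: scan cost=200, card=200
  {A}: scan cost=100, card=100
  {C}: scan cost=250, card=250
  {AB}: card=1000; try (A,hash)→1800, (B,nl_idx)→1900, (B,merge)→2700, (A,merge)→2800, (B,hash)→3400, (B,nl)→20100 …(+1); best=1800 via (A,hash)
  {BC}: card=12500; try (B,hash)→3700, (C,merge)→4250, (B,merge)→4300, (C,hash)→4400, (C,nl_idx)→14300, (B,nl_idx)→14750 …(+2); best=3700 via (B,hash)
  {ABC}: card=62500; try (C,hash)→6800, (C,merge)→15050, (A,hash)→17600, (C,nl_idx)→72300, (A,merge)→192000, (C,nl)→251800 …(+1); best=6800 via (C,hash)

6800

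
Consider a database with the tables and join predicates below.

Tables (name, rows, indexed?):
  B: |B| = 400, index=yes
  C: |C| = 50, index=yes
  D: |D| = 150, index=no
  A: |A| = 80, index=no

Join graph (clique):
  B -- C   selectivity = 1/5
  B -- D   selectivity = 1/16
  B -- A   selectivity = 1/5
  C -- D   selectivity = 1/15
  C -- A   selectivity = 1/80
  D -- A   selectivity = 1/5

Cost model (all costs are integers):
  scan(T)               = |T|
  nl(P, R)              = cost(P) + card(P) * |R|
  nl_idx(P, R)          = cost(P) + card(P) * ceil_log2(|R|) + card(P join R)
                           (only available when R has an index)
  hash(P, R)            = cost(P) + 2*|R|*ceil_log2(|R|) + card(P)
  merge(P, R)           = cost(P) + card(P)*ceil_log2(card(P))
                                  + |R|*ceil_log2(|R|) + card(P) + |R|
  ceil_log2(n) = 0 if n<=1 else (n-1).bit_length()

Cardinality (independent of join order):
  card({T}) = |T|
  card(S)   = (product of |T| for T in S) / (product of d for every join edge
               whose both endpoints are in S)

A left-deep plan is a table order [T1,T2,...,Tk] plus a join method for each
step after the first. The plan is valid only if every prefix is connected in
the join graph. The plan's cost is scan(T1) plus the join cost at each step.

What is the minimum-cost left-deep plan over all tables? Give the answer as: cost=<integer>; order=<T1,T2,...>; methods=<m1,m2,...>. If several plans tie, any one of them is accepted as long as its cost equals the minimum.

cost=3310; order=A,C,D,B; methods=nl_idx,merge,nl_idx

Selinger DP (subsets sized 1..n):
  {B}: scan cost=400, card=400
  {C}: scan cost=50, card=50
  {D}: scan cost=150, card=150
  {A}: scan cost=80, card=80
  {BC}: card=4000; try (C,hash)→1400, (B,merge)→4400, (B,nl_idx)→4500, (C,merge)→4750, (C,nl_idx)→6800, (B,hash)→7300 …(+2); best=1400 via (C,hash)
  {BD}: card=3750; try (D,hash)→3200, (B,nl_idx)→5250, (B,merge)→5500, (D,merge)→5750, (B,hash)→7500, (B,nl)→60150 …(+1); best=3200 via (D,hash)
  {AB}: card=6400; try (A,hash)→1920, (B,merge)→4720, (A,merge)→5040, (B,nl_idx)→7200, (B,hash)→7360, (B,nl)→32080 …(+1); best=1920 via (A,hash)
  {CD}: card=500; try (C,hash)→900, (C,nl_idx)→1550, (D,merge)→1750, (C,merge)→1850, (D,hash)→2500, (D,nl)→7550 …(+1); best=900 via (C,hash)
  {AC}: card=50; try (C,nl_idx)→610, (C,hash)→760, (A,merge)→1040, (C,merge)→1070, (A,hash)→1220, (A,nl)→4050 …(+1); best=610 via (C,nl_idx)
  {AD}: card=2400; try (A,hash)→1420, (D,merge)→2070, (A,merge)→2140, (D,hash)→2560, (D,nl)→12080, (A,nl)→12150; best=1420 via (A,hash)
  {BCD}: card=2500; try (C,hash)→7550, (D,hash)→7800, (B,nl_idx)→7900, (B,hash)→8600, (B,merge)→9900, (C,nl_idx)→28200 …(+5); best=7550 via (C,hash)
  {ABC}: card=800; try (B,nl_idx)→1860, (B,merge)→4960, (A,hash)→6520, (B,hash)→7860, (C,hash)→8920, (B,nl)→20610 …(+5); best=1860 via (B,nl_idx)
  {ABD}: card=12000; try (A,hash)→8070, (D,hash)→10720, (B,hash)→11020, (B,nl_idx)→35020, (B,merge)→36620, (A,merge)→52590 …(+4); best=8070 via (A,hash)
  {ACD}: card=100; try (D,merge)→2310, (A,hash)→2520, (D,hash)→3060, (C,hash)→4420, (A,merge)→6540, (D,nl)→8110 …(+4); best=2310 via (D,merge)
  {ABCD}: card=100; try (B,nl_idx)→3310, (D,hash)→5060, (B,merge)→7110, (B,hash)→9610, (A,hash)→11170, (D,merge)→12010 …(+8); best=3310 via (B,nl_idx)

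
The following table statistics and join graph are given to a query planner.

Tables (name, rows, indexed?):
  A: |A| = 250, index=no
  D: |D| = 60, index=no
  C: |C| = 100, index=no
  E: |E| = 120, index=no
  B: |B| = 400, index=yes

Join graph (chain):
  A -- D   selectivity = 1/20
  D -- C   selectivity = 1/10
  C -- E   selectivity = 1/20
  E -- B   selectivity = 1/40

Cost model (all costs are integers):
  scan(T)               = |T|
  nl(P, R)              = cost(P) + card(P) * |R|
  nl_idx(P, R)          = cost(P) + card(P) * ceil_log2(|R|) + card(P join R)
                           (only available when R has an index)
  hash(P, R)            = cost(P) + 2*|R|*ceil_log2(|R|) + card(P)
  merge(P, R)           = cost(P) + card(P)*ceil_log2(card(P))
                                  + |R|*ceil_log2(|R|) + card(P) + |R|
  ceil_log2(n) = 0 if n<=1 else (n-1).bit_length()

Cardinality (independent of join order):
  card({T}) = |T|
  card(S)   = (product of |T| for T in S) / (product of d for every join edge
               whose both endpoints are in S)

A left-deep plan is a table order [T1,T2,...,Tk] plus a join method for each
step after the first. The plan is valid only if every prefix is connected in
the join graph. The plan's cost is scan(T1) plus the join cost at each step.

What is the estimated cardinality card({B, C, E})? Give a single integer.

6000

Tables in S: B(400), C(100), E(120)
Edges inside S: C-E(d=20), E-B(d=40)
numerator = 400 * 100 * 120 = 4800000
denominator = 20 * 40 = 800
card(S) = 4800000 / 800 = 6000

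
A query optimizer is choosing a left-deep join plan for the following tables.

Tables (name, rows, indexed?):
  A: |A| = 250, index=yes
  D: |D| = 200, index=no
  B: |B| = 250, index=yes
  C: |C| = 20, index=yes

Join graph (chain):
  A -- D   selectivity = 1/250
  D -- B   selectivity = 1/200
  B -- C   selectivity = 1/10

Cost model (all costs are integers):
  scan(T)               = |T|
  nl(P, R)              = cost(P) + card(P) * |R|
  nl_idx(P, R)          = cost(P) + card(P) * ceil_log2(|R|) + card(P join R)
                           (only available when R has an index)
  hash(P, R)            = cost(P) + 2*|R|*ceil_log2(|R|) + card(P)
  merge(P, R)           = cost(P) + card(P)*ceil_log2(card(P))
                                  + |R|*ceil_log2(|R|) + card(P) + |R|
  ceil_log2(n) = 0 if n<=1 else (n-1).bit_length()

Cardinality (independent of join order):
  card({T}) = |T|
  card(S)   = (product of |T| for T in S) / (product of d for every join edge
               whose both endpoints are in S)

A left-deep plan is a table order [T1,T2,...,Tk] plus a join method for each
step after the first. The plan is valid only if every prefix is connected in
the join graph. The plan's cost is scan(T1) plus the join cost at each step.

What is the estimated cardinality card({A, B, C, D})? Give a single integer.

500

Tables in S: A(250), B(250), C(20), D(200)
Edges inside S: A-D(d=250), D-B(d=200), B-C(d=10)
numerator = 250 * 250 * 20 * 200 = 250000000
denominator = 250 * 200 * 10 = 500000
card(S) = 250000000 / 500000 = 500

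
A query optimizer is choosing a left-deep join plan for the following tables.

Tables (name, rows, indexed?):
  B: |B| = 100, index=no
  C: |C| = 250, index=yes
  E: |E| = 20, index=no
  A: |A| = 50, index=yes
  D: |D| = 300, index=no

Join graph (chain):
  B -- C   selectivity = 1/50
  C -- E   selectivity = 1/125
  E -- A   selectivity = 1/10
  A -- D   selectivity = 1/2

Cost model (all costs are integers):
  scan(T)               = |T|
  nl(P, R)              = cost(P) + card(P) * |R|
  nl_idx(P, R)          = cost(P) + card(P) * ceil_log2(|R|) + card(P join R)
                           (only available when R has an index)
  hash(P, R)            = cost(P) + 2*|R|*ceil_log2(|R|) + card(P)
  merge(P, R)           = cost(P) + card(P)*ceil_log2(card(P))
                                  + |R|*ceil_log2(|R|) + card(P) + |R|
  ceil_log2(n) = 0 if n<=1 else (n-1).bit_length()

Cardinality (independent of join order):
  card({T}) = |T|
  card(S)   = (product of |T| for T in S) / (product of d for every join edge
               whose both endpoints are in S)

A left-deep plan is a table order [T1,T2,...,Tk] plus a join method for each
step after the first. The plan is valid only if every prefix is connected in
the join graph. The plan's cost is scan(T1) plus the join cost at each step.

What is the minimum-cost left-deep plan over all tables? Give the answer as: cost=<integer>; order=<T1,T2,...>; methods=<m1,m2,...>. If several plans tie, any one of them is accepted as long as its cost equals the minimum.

cost=7780; order=E,C,B,A,D; methods=nl_idx,merge,hash,hash

Selinger DP (subsets sized 1..n):
  {B}: scan cost=100, card=100
  {C}: scan cost=250, card=250
  {E}: scan cost=20, card=20
  {A}: scan cost=50, card=50
  {D}: scan cost=300, card=300
  {BC}: card=500; try (C,nl_idx)→1400, (B,hash)→1900, (C,merge)→3150, (B,merge)→3300, (C,hash)→4200, (C,nl)→25100 …(+1); best=1400 via (C,nl_idx)
  {CE}: card=40; try (C,nl_idx)→220, (E,hash)→700, (C,merge)→2390, (E,merge)→2620, (C,hash)→4040, (C,nl)→5020 …(+1); best=220 via (C,nl_idx)
  {AE}: card=100; try (A,nl_idx)→240, (E,hash)→300, (A,merge)→490, (E,merge)→520, (A,hash)→640, (A,nl)→1020 …(+1); best=240 via (A,nl_idx)
  {AD}: card=7500; try (A,hash)→1200, (D,merge)→3400, (A,merge)→3650, (D,hash)→5500, (A,nl_idx)→9600, (D,nl)→15050 …(+1); best=1200 via (A,hash)
  {BCE}: card=80; try (B,merge)→1300, (B,hash)→1660, (E,hash)→2100, (B,nl)→4220, (E,merge)→6520, (E,nl)→11400; best=1300 via (B,merge)
  {ACE}: card=200; try (A,nl_idx)→660, (A,merge)→850, (A,hash)→860, (C,nl_idx)→1240, (A,nl)→2220, (C,merge)→3290 …(+2); best=660 via (A,nl_idx)
  {ADE}: card=15000; try (D,merge)→4040, (D,hash)→5740, (E,hash)→8900, (D,nl)→30240, (E,merge)→106320, (E,nl)→151200; best=4040 via (D,merge)
  {ABCE}: card=400; try (A,hash)→1980, (A,nl_idx)→2180, (B,hash)→2260, (A,merge)→2290, (B,merge)→3260, (A,nl)→5300 …(+1); best=1980 via (A,hash)
  {ACDE}: card=30000; try (D,merge)→5460, (D,hash)→6260, (C,hash)→23040, (D,nl)→60660, (C,nl_idx)→154040, (C,merge)→231290 …(+1); best=5460 via (D,merge)
  {ABCDE}: card=60000; try (D,hash)→7780, (D,merge)→8980, (B,hash)→36860, (D,nl)→121980, (B,merge)→486260, (B,nl)→3005460; best=7780 via (D,hash)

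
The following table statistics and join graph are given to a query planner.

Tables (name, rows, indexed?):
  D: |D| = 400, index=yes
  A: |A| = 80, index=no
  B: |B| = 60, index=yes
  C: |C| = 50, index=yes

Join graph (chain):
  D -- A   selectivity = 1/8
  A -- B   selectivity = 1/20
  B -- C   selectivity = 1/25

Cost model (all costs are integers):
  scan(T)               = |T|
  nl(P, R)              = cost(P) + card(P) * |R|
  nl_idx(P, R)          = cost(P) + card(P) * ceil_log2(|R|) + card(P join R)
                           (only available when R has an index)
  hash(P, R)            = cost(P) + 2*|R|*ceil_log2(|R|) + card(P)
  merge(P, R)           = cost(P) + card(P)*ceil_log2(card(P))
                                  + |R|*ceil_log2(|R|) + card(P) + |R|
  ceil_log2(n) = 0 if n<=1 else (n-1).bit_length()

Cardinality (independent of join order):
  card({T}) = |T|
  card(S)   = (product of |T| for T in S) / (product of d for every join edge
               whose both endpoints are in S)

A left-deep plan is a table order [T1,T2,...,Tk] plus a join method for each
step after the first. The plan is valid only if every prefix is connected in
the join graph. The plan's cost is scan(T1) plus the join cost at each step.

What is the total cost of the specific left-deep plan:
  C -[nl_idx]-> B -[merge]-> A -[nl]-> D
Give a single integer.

194070

step 1: scan C: cost=50, card=50
step 2: join B via nl_idx
    card(P join B) = 50*60/(25) = 120
    cost = 50 + 50*6 + 120 = 470
step 3: join A via merge
    card(P join A) = 120*80/(20) = 480
    cost = 470 + 120*7 + 80*7 + 120 + 80 = 2070
step 4: join D via nl
    card(P join D) = 480*400/(8) = 24000
    cost = 2070 + 480*400 = 194070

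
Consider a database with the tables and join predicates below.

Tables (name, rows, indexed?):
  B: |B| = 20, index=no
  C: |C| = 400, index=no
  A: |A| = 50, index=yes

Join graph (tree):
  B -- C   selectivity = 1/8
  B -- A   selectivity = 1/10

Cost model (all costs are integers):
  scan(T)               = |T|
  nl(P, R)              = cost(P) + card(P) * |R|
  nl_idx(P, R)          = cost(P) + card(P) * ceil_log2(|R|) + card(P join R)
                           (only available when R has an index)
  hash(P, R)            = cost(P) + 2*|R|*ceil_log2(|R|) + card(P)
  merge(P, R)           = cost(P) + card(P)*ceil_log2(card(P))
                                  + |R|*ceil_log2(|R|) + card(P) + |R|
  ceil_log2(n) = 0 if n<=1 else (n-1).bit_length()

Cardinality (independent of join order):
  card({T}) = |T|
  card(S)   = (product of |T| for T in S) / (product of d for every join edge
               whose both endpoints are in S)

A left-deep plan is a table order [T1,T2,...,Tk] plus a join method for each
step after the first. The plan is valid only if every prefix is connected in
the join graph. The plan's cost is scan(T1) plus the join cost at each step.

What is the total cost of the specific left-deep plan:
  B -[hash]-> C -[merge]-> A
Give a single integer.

step 1: scan B: cost=20, card=20
step 2: join C via hash
    card(P join C) = 20*400/(8) = 1000
    cost = 20 + 2*400*9 + 20 = 7240
step 3: join A via merge
    card(P join A) = 1000*50/(10) = 5000
    cost = 7240 + 1000*10 + 50*6 + 1000 + 50 = 18590

18590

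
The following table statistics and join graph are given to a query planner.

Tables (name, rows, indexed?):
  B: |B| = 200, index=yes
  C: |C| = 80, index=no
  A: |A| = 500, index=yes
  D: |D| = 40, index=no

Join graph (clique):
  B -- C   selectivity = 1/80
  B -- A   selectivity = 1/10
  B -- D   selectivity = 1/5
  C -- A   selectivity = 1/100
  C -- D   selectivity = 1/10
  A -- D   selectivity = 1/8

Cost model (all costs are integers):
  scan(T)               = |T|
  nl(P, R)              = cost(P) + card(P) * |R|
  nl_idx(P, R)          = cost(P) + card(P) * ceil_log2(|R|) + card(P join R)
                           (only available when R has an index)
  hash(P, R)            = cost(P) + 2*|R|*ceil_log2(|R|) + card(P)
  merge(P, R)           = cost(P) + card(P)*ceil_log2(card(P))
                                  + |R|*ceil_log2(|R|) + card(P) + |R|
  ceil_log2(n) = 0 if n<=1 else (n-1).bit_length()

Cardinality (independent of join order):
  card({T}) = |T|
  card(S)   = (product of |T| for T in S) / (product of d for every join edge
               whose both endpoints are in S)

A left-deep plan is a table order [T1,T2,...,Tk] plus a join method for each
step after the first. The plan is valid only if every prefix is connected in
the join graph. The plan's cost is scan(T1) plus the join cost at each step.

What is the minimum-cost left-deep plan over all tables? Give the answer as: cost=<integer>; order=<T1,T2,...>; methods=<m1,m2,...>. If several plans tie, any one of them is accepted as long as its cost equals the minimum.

Selinger DP (subsets sized 1..n):
  {B}: scan cost=200, card=200
  {C}: scan cost=80, card=80
  {A}: scan cost=500, card=500
  {D}: scan cost=40, card=40
  {BC}: card=200; try (B,nl_idx)→920, (C,hash)→1520, (B,merge)→2520, (C,merge)→2640, (B,hash)→3360, (B,nl)→16080 …(+1); best=920 via (B,nl_idx)
  {AB}: card=10000; try (B,hash)→4200, (A,merge)→7000, (B,merge)→7300, (A,hash)→9400, (A,nl_idx)→12000, (B,nl_idx)→14500 …(+2); best=4200 via (B,hash)
  {BD}: card=1600; try (D,hash)→880, (B,nl_idx)→1960, (B,merge)→2120, (D,merge)→2280, (B,hash)→3280, (B,nl)→8040 …(+1); best=880 via (D,hash)
  {AC}: card=400; try (A,nl_idx)→1200, (C,hash)→2120, (A,merge)→5720, (C,merge)→6140, (A,hash)→9160, (A,nl)→40080 …(+1); best=1200 via (A,nl_idx)
  {CD}: card=320; try (D,hash)→640, (C,merge)→960, (D,merge)→1000, (C,hash)→1200, (C,nl)→3240, (D,nl)→3280; best=640 via (D,hash)
  {AD}: card=2500; try (D,hash)→1480, (A,nl_idx)→2900, (A,merge)→5320, (D,merge)→5780, (A,hash)→9080, (A,nl)→20040 …(+1); best=1480 via (D,hash)
  {ABC}: card=100; try (A,nl_idx)→2820, (B,nl_idx)→4500, (B,hash)→4800, (B,merge)→7000, (A,merge)→7720, (A,hash)→10120 …(+5); best=2820 via (A,nl_idx)
  {BCD}: card=160; try (D,hash)→1600, (D,merge)→3000, (B,nl_idx)→3360, (C,hash)→3600, (B,hash)→4160, (B,merge)→5640 …(+4); best=1600 via (D,hash)
  {ABD}: card=10000; try (B,hash)→7180, (A,hash)→11480, (D,hash)→14680, (A,merge)→25080, (A,nl_idx)→25280, (B,nl_idx)→31480 …(+5); best=7180 via (B,hash)
  {ACD}: card=200; try (D,hash)→2080, (A,nl_idx)→3720, (C,hash)→5100, (D,merge)→5480, (A,merge)→8840, (A,hash)→9960 …(+4); best=2080 via (D,hash)
  {ABCD}: card=10; try (A,nl_idx)→3050, (D,hash)→3400, (B,nl_idx)→3690, (D,merge)→3900, (B,hash)→5480, (B,merge)→5680 …(+8); best=3050 via (A,nl_idx)

cost=3050; order=C,B,D,A; methods=nl_idx,hash,nl_idx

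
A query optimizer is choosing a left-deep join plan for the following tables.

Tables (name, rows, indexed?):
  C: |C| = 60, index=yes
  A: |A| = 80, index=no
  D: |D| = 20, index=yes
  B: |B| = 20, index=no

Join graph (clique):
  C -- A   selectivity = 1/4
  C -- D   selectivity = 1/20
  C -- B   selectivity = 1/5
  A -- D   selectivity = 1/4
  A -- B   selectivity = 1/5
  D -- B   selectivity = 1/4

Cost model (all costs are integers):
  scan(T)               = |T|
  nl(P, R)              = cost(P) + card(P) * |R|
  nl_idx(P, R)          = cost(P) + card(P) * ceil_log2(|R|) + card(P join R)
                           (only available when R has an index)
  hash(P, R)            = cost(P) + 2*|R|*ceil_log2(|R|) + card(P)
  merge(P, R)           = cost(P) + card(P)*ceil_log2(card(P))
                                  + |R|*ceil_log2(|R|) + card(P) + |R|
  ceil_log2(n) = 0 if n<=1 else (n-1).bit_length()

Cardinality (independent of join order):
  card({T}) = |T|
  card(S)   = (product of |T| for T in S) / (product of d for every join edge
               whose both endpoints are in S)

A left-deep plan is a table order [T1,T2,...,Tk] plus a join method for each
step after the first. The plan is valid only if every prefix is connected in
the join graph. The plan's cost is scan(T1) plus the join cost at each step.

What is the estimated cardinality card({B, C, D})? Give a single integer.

Tables in S: B(20), C(60), D(20)
Edges inside S: C-D(d=20), C-B(d=5), D-B(d=4)
numerator = 20 * 60 * 20 = 24000
denominator = 20 * 5 * 4 = 400
card(S) = 24000 / 400 = 60

60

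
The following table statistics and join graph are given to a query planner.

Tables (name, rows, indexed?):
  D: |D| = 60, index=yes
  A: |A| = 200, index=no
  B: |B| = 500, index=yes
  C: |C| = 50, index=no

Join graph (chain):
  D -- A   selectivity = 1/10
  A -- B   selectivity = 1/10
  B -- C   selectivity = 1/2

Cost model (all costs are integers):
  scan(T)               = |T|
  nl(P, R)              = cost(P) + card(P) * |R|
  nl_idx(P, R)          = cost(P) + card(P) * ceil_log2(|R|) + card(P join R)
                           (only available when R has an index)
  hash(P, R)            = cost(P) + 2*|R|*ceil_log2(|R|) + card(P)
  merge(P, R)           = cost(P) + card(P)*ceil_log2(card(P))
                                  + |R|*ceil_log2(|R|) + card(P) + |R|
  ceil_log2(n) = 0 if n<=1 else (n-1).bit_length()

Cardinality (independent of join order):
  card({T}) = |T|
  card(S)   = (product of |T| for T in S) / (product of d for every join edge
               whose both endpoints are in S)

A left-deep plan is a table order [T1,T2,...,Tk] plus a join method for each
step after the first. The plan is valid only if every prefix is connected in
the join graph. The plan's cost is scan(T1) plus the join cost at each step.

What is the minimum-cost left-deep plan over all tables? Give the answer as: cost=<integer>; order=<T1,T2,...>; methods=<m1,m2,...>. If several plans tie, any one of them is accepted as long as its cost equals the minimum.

Selinger DP (subsets sized 1..n):
  {D}: scan cost=60, card=60
  {A}: scan cost=200, card=200
  {B}: scan cost=500, card=500
  {C}: scan cost=50, card=50
  {AD}: card=1200; try (D,hash)→1120, (A,merge)→2280, (D,merge)→2420, (D,nl_idx)→2600, (A,hash)→3320, (A,nl)→12060 …(+1); best=1120 via (D,hash)
  {AB}: card=10000; try (A,hash)→4200, (B,merge)→7000, (A,merge)→7300, (B,hash)→9400, (B,nl_idx)→12000, (B,nl)→100200 …(+1); best=4200 via (A,hash)
  {BC}: card=12500; try (C,hash)→1600, (B,merge)→5400, (C,merge)→5850, (B,hash)→9100, (B,nl_idx)→13000, (B,nl)→25050 …(+1); best=1600 via (C,hash)
  {ABD}: card=60000; try (B,hash)→11320, (D,hash)→14920, (B,merge)→20520, (B,nl_idx)→71920, (D,nl_idx)→124200, (D,merge)→154620 …(+2); best=11320 via (B,hash)
  {ABC}: card=250000; try (C,hash)→14800, (A,hash)→17300, (C,merge)→154550, (A,merge)→190900, (C,nl)→504200, (A,nl)→2501600; best=14800 via (C,hash)
  {ABCD}: card=1500000; try (C,hash)→71920, (D,hash)→265520, (C,merge)→1031670, (C,nl)→3011320, (D,nl_idx)→3014800, (D,merge)→4765220 …(+1); best=71920 via (C,hash)

cost=71920; order=A,D,B,C; methods=hash,hash,hash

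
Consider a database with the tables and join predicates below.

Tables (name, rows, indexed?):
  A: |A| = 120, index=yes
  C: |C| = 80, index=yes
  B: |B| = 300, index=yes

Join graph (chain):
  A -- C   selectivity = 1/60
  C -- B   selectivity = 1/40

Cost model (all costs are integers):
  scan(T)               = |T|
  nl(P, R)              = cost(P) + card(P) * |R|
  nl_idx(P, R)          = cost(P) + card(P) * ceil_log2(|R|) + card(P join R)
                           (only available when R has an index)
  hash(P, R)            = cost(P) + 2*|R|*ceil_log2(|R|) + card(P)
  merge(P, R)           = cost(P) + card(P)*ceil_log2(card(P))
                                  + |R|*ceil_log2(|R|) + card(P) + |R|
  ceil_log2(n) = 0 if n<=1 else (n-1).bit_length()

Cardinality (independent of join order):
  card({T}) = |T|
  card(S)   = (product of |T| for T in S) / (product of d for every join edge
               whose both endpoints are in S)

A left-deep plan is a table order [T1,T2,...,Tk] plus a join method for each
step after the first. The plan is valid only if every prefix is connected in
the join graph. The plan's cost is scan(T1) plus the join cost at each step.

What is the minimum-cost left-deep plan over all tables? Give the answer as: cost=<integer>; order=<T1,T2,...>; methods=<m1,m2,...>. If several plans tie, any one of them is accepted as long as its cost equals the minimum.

cost=3440; order=C,A,B; methods=nl_idx,nl_idx

Selinger DP (subsets sized 1..n):
  {A}: scan cost=120, card=120
  {C}: scan cost=80, card=80
  {B}: scan cost=300, card=300
  {AC}: card=160; try (A,nl_idx)→800, (C,nl_idx)→1120, (C,hash)→1360, (A,merge)→1680, (C,merge)→1720, (A,hash)→1840 …(+2); best=800 via (A,nl_idx)
  {BC}: card=600; try (B,nl_idx)→1400, (C,hash)→1720, (C,nl_idx)→3000, (B,merge)→3720, (C,merge)→3940, (B,hash)→5560 …(+2); best=1400 via (B,nl_idx)
  {ABC}: card=1200; try (B,nl_idx)→3440, (A,hash)→3680, (B,merge)→5240, (B,hash)→6360, (A,nl_idx)→6800, (A,merge)→8960 …(+2); best=3440 via (B,nl_idx)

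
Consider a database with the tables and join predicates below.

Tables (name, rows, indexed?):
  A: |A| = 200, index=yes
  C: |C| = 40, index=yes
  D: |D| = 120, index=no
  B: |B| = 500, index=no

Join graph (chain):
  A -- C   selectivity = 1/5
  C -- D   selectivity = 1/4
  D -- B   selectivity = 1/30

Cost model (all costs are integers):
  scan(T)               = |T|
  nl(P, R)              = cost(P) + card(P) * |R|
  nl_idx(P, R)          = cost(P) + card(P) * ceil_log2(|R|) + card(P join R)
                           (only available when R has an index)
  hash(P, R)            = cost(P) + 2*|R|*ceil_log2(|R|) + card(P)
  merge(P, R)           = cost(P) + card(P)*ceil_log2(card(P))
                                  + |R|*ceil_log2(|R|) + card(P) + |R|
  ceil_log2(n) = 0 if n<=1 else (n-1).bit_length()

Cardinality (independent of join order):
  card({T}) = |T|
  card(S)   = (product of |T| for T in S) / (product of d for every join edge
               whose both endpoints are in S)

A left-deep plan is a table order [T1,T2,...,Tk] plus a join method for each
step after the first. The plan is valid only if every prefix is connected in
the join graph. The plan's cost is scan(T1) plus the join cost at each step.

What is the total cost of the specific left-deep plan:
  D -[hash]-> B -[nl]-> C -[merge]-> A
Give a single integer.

step 1: scan D: cost=120, card=120
step 2: join B via hash
    card(P join B) = 120*500/(30) = 2000
    cost = 120 + 2*500*9 + 120 = 9240
step 3: join C via nl
    card(P join C) = 2000*40/(4) = 20000
    cost = 9240 + 2000*40 = 89240
step 4: join A via merge
    card(P join A) = 20000*200/(5) = 800000
    cost = 89240 + 20000*15 + 200*8 + 20000 + 200 = 411040

411040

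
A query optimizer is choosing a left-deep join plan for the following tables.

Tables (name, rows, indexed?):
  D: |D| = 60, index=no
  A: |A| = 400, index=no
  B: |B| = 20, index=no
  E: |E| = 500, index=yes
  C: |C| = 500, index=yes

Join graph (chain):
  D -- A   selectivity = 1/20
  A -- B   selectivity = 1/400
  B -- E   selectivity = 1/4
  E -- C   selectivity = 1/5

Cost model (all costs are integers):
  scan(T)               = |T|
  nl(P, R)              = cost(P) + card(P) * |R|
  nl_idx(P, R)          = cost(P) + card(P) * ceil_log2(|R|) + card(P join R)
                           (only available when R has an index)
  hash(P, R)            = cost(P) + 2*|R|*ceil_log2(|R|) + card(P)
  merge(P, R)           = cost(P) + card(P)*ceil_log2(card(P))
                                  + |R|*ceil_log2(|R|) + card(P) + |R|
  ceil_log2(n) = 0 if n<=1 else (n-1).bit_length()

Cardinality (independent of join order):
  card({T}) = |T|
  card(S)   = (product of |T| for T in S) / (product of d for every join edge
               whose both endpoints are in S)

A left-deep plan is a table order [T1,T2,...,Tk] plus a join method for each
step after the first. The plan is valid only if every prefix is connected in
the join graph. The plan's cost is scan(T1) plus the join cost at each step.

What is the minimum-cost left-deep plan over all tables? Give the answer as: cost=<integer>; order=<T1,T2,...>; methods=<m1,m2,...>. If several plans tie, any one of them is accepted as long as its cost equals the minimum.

cost=23400; order=A,B,E,D,C; methods=hash,nl_idx,hash,hash

Selinger DP (subsets sized 1..n):
  {D}: scan cost=60, card=60
  {A}: scan cost=400, card=400
  {B}: scan cost=20, card=20
  {E}: scan cost=500, card=500
  {C}: scan cost=500, card=500
  {AD}: card=1200; try (D,hash)→1520, (A,merge)→4480, (D,merge)→4820, (A,hash)→7320, (A,nl)→24060, (D,nl)→24400; best=1520 via (D,hash)
  {AB}: card=20; try (B,hash)→1000, (A,merge)→4140, (B,merge)→4520, (A,hash)→7240, (A,nl)→8020, (B,nl)→8400; best=1000 via (B,hash)
  {BE}: card=2500; try (B,hash)→1200, (E,nl_idx)→2700, (E,merge)→5140, (B,merge)→5620, (E,hash)→9040, (E,nl)→10020 …(+1); best=1200 via (B,hash)
  {CE}: card=50000; try (E,hash)→10000, (C,hash)→10000, (E,merge)→10500, (C,merge)→10500, (E,nl_idx)→55000, (C,nl_idx)→55000 …(+2); best=10000 via (E,hash)
  {ABD}: card=60; try (D,merge)→1540, (D,hash)→1740, (D,nl)→2200, (B,hash)→2920, (B,merge)→16040, (B,nl)→25520; best=1540 via (D,merge)
  {ABE}: card=2500; try (E,nl_idx)→3680, (E,merge)→6120, (E,hash)→10020, (A,hash)→10900, (E,nl)→11000, (A,merge)→37700 …(+1); best=3680 via (E,nl_idx)
  {BCE}: card=250000; try (C,hash)→12700, (C,merge)→38700, (B,hash)→60200, (C,nl_idx)→273700, (B,merge)→860120, (B,nl)→1010000 …(+1); best=12700 via (C,hash)
  {ABDE}: card=7500; try (D,hash)→6900, (E,merge)→6960, (E,nl_idx)→9580, (E,hash)→10600, (E,nl)→31540, (D,merge)→36600 …(+1); best=6900 via (D,hash)
  {ABCE}: card=250000; try (C,hash)→15180, (C,merge)→41180, (A,hash)→269900, (C,nl_idx)→276180, (C,nl)→1253680, (A,merge)→4766700 …(+1); best=15180 via (C,hash)
  {ABCDE}: card=750000; try (C,hash)→23400, (C,merge)→116900, (D,hash)→265900, (C,nl_idx)→824400, (C,nl)→3756900, (D,merge)→4765600 …(+1); best=23400 via (C,hash)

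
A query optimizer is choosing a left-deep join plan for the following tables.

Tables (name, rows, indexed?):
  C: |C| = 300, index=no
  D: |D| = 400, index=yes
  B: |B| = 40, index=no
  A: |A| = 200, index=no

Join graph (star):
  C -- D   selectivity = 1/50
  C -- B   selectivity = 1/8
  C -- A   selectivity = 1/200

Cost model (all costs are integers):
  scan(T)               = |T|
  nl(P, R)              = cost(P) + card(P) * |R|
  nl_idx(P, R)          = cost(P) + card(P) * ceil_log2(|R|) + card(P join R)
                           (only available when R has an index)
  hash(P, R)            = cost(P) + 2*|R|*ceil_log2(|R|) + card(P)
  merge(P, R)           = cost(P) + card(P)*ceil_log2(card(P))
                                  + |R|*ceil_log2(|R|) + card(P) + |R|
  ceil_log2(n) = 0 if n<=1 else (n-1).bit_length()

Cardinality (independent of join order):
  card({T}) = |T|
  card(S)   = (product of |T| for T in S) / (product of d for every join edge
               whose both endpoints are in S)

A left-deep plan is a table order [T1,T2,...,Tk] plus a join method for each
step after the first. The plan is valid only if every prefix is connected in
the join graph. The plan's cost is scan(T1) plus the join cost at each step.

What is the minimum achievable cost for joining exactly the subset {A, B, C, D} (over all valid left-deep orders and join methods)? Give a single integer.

11780

Selinger DP over subsets of {A,B,C,D}:
  {C}: scan cost=300, card=300
  {D}: scan cost=400, card=400
  {B}: scan cost=40, card=40
  {A}: scan cost=200, card=200
  {CD}: card=2400; try (D,nl_idx)→5400, (C,hash)→6200, (D,merge)→7300, (C,merge)→7400, (D,hash)→7800, (D,nl)→120300 …(+1); best=5400 via (D,nl_idx)
  {BC}: card=1500; try (B,hash)→1080, (C,merge)→3320, (B,merge)→3580, (C,hash)→5480, (C,nl)→12040, (B,nl)→12300; best=1080 via (B,hash)
  {AC}: card=300; try (A,hash)→3800, (C,merge)→5000, (A,merge)→5100, (C,hash)→5800, (C,nl)→60200, (A,nl)→60300; best=3800 via (A,hash)
  {BCD}: card=12000; try (B,hash)→8280, (D,hash)→9780, (D,merge)→23080, (D,nl_idx)→26580, (B,merge)→36880, (B,nl)→101400 …(+1); best=8280 via (B,hash)
  {ACD}: card=2400; try (D,nl_idx)→8900, (D,merge)→10800, (A,hash)→11000, (D,hash)→11300, (A,merge)→38400, (D,nl)→123800 …(+1); best=8900 via (D,nl_idx)
  {ABC}: card=1500; try (B,hash)→4580, (A,hash)→5780, (B,merge)→7080, (B,nl)→15800, (A,merge)→20880, (A,nl)→301080; best=4580 via (B,hash)
  {ABCD}: card=12000; try (B,hash)→11780, (D,hash)→13280, (A,hash)→23480, (D,merge)→26580, (D,nl_idx)→30080, (B,merge)→40380 …(+4); best=11780 via (B,hash)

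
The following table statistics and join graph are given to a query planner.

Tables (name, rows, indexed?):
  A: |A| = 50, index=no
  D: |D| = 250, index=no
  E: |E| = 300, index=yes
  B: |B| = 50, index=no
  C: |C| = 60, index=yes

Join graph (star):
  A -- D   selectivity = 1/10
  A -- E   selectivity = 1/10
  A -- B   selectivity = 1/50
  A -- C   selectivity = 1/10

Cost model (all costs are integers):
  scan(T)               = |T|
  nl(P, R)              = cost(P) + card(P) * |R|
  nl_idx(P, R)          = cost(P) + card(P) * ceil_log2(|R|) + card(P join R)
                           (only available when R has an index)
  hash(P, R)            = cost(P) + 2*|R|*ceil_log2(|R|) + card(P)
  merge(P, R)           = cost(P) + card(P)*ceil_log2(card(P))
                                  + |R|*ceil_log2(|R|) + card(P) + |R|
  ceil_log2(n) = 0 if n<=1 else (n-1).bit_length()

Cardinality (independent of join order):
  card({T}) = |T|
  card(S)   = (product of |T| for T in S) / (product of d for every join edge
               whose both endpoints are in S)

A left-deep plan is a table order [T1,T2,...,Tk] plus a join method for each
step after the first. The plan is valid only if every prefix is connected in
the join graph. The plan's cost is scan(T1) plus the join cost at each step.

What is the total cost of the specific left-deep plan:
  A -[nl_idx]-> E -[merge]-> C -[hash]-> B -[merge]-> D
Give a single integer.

167270

step 1: scan A: cost=50, card=50
step 2: join E via nl_idx
    card(P join E) = 50*300/(10) = 1500
    cost = 50 + 50*9 + 1500 = 2000
step 3: join C via merge
    card(P join C) = 1500*60/(10) = 9000
    cost = 2000 + 1500*11 + 60*6 + 1500 + 60 = 20420
step 4: join B via hash
    card(P join B) = 9000*50/(50) = 9000
    cost = 20420 + 2*50*6 + 9000 = 30020
step 5: join D via merge
    card(P join D) = 9000*250/(10) = 225000
    cost = 30020 + 9000*14 + 250*8 + 9000 + 250 = 167270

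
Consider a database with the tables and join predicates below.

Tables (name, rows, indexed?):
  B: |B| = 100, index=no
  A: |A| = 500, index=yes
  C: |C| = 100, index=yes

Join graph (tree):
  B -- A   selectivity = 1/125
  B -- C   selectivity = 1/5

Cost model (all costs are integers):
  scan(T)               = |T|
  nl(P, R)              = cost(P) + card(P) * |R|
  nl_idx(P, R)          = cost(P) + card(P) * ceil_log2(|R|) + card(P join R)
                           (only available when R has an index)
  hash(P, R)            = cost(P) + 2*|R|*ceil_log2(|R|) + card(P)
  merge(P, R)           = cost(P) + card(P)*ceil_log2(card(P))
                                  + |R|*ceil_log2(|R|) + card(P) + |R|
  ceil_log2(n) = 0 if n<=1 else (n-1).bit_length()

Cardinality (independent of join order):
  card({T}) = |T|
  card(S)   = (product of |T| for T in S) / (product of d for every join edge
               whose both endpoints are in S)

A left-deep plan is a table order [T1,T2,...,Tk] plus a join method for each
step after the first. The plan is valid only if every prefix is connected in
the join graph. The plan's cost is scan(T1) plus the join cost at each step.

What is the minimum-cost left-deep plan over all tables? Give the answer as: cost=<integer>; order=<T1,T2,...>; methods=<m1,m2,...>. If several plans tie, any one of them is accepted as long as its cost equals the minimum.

Selinger DP (subsets sized 1..n):
  {B}: scan cost=100, card=100
  {A}: scan cost=500, card=500
  {C}: scan cost=100, card=100
  {AB}: card=400; try (A,nl_idx)→1400, (B,hash)→2400, (A,merge)→5900, (B,merge)→6300, (A,hash)→9200, (A,nl)→50100 …(+1); best=1400 via (A,nl_idx)
  {BC}: card=2000; try (C,hash)→1600, (B,hash)→1600, (C,merge)→1700, (B,merge)→1700, (C,nl_idx)→2800, (C,nl)→10100 …(+1); best=1600 via (C,hash)
  {ABC}: card=8000; try (C,hash)→3200, (C,merge)→6200, (C,nl_idx)→12200, (A,hash)→12600, (A,nl_idx)→27600, (A,merge)→30600 …(+2); best=3200 via (C,hash)

cost=3200; order=B,A,C; methods=nl_idx,hash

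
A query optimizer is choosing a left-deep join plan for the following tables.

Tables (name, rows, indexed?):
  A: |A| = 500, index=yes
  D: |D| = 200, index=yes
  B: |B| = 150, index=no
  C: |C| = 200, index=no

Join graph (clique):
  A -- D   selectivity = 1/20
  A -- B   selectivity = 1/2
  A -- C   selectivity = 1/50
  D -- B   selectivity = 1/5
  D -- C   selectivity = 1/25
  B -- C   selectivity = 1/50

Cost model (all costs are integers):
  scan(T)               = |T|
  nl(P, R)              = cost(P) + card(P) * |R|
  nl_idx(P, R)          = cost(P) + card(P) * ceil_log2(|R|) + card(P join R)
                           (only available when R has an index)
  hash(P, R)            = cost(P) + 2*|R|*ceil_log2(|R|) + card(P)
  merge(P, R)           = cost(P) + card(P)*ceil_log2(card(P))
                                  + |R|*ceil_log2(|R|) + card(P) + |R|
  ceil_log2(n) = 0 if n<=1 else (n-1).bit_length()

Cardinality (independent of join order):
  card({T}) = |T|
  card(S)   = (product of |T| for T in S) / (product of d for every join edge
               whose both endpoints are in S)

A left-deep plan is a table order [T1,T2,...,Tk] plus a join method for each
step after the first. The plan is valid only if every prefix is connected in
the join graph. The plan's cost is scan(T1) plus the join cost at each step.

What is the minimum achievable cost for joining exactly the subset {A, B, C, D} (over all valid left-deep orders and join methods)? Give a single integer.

Selinger DP over subsets of {A,B,C,D}:
  {A}: scan cost=500, card=500
  {D}: scan cost=200, card=200
  {B}: scan cost=150, card=150
  {C}: scan cost=200, card=200
  {AD}: card=5000; try (D,hash)→4200, (A,merge)→7000, (A,nl_idx)→7000, (D,merge)→7300, (A,hash)→9400, (D,nl_idx)→9500 …(+2); best=4200 via (D,hash)
  {AB}: card=37500; try (B,hash)→3400, (A,merge)→6500, (B,merge)→6850, (A,hash)→9300, (A,nl_idx)→39000, (A,nl)→75150 …(+1); best=3400 via (B,hash)
  {AC}: card=2000; try (A,nl_idx)→4000, (C,hash)→4200, (A,merge)→7000, (C,merge)→7300, (A,hash)→9400, (A,nl)→100200 …(+1); best=4000 via (A,nl_idx)
  {BD}: card=6000; try (B,hash)→2800, (D,merge)→3300, (B,merge)→3350, (D,hash)→3500, (D,nl_idx)→7350, (D,nl)→30150 …(+1); best=2800 via (B,hash)
  {CD}: card=1600; try (D,nl_idx)→3400, (D,hash)→3600, (C,hash)→3600, (D,merge)→3800, (C,merge)→3800, (D,nl)→40200 …(+1); best=3400 via (D,nl_idx)
  {BC}: card=600; try (B,hash)→2800, (C,merge)→3300, (B,merge)→3350, (C,hash)→3500, (C,nl)→30150, (B,nl)→30200; best=2800 via (B,hash)
  {ABD}: card=75000; try (B,hash)→11600, (A,hash)→17800, (D,hash)→44100, (B,merge)→75550, (A,merge)→91800, (A,nl_idx)→131800 …(+5); best=11600 via (B,hash)
  {ACD}: card=800; try (D,hash)→9200, (C,hash)→12400, (A,hash)→14000, (A,nl_idx)→18600, (D,nl_idx)→20800, (A,merge)→27600 …(+5); best=9200 via (D,hash)
  {ABC}: card=3000; try (B,hash)→8400, (A,nl_idx)→11200, (A,hash)→12400, (A,merge)→14400, (B,merge)→29350, (C,hash)→44100 …(+4); best=8400 via (B,hash)
  {BCD}: card=960; try (D,hash)→6600, (B,hash)→7400, (D,nl_idx)→8560, (D,merge)→11200, (C,hash)→12000, (B,merge)→23950 …(+4); best=6600 via (D,hash)
  {ABCD}: card=240; try (B,hash)→12400, (D,hash)→14600, (A,nl_idx)→15480, (A,hash)→16560, (B,merge)→19350, (A,merge)→22160 …(+8); best=12400 via (B,hash)

12400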